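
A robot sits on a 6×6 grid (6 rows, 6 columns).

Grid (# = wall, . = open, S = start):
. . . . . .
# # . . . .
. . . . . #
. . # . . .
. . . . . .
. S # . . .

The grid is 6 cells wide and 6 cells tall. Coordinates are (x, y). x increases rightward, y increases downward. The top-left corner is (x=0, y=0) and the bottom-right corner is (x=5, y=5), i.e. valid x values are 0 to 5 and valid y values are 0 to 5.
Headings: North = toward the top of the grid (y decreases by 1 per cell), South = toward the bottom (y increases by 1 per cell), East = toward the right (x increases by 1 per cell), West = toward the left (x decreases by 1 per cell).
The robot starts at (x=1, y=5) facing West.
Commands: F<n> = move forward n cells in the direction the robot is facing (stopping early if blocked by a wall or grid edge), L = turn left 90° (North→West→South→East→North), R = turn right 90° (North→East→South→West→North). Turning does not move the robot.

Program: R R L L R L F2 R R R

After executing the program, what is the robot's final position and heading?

Start: (x=1, y=5), facing West
  R: turn right, now facing North
  R: turn right, now facing East
  L: turn left, now facing North
  L: turn left, now facing West
  R: turn right, now facing North
  L: turn left, now facing West
  F2: move forward 1/2 (blocked), now at (x=0, y=5)
  R: turn right, now facing North
  R: turn right, now facing East
  R: turn right, now facing South
Final: (x=0, y=5), facing South

Answer: Final position: (x=0, y=5), facing South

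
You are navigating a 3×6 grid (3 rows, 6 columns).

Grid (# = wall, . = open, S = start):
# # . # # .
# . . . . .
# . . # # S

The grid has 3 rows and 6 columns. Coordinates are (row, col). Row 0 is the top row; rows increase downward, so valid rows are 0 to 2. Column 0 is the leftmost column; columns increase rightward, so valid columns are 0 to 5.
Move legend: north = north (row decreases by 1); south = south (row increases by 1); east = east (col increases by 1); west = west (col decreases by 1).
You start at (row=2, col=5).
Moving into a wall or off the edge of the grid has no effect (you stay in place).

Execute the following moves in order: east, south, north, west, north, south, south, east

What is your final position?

Start: (row=2, col=5)
  east (east): blocked, stay at (row=2, col=5)
  south (south): blocked, stay at (row=2, col=5)
  north (north): (row=2, col=5) -> (row=1, col=5)
  west (west): (row=1, col=5) -> (row=1, col=4)
  north (north): blocked, stay at (row=1, col=4)
  south (south): blocked, stay at (row=1, col=4)
  south (south): blocked, stay at (row=1, col=4)
  east (east): (row=1, col=4) -> (row=1, col=5)
Final: (row=1, col=5)

Answer: Final position: (row=1, col=5)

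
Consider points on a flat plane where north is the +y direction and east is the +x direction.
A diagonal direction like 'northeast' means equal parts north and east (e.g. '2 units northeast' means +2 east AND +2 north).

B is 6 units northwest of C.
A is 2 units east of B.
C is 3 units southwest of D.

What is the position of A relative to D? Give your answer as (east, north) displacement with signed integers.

Place D at the origin (east=0, north=0).
  C is 3 units southwest of D: delta (east=-3, north=-3); C at (east=-3, north=-3).
  B is 6 units northwest of C: delta (east=-6, north=+6); B at (east=-9, north=3).
  A is 2 units east of B: delta (east=+2, north=+0); A at (east=-7, north=3).
Therefore A relative to D: (east=-7, north=3).

Answer: A is at (east=-7, north=3) relative to D.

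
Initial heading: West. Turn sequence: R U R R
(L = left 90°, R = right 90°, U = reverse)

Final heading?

Answer: Final heading: North

Derivation:
Start: West
  R (right (90° clockwise)) -> North
  U (U-turn (180°)) -> South
  R (right (90° clockwise)) -> West
  R (right (90° clockwise)) -> North
Final: North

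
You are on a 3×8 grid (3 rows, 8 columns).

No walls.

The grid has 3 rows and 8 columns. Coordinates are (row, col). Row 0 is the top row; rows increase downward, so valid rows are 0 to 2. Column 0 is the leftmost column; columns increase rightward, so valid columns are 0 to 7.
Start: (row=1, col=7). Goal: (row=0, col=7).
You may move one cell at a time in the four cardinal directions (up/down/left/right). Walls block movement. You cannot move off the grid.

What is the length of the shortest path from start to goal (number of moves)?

Answer: Shortest path length: 1

Derivation:
BFS from (row=1, col=7) until reaching (row=0, col=7):
  Distance 0: (row=1, col=7)
  Distance 1: (row=0, col=7), (row=1, col=6), (row=2, col=7)  <- goal reached here
One shortest path (1 moves): (row=1, col=7) -> (row=0, col=7)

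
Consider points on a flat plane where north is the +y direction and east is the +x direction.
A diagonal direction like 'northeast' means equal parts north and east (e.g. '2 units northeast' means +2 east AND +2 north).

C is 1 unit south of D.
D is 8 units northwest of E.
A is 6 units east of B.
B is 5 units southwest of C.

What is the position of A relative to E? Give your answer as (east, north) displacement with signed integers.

Answer: A is at (east=-7, north=2) relative to E.

Derivation:
Place E at the origin (east=0, north=0).
  D is 8 units northwest of E: delta (east=-8, north=+8); D at (east=-8, north=8).
  C is 1 unit south of D: delta (east=+0, north=-1); C at (east=-8, north=7).
  B is 5 units southwest of C: delta (east=-5, north=-5); B at (east=-13, north=2).
  A is 6 units east of B: delta (east=+6, north=+0); A at (east=-7, north=2).
Therefore A relative to E: (east=-7, north=2).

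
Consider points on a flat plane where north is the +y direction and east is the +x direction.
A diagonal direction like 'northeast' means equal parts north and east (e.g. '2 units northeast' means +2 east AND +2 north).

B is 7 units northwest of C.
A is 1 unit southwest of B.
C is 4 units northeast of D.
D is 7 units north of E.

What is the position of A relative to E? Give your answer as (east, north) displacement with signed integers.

Place E at the origin (east=0, north=0).
  D is 7 units north of E: delta (east=+0, north=+7); D at (east=0, north=7).
  C is 4 units northeast of D: delta (east=+4, north=+4); C at (east=4, north=11).
  B is 7 units northwest of C: delta (east=-7, north=+7); B at (east=-3, north=18).
  A is 1 unit southwest of B: delta (east=-1, north=-1); A at (east=-4, north=17).
Therefore A relative to E: (east=-4, north=17).

Answer: A is at (east=-4, north=17) relative to E.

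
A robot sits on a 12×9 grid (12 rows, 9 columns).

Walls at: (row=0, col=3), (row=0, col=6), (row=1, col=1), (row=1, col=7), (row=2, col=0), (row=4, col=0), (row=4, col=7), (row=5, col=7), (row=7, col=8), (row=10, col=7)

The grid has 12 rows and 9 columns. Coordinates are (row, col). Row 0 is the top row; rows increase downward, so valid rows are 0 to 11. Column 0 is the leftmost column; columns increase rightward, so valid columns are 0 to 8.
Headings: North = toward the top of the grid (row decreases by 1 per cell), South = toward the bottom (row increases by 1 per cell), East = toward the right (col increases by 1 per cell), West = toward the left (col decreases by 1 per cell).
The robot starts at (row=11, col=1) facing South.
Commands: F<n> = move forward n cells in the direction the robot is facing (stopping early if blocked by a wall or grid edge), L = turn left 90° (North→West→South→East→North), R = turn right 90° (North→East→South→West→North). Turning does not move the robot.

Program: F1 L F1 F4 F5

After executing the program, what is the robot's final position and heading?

Start: (row=11, col=1), facing South
  F1: move forward 0/1 (blocked), now at (row=11, col=1)
  L: turn left, now facing East
  F1: move forward 1, now at (row=11, col=2)
  F4: move forward 4, now at (row=11, col=6)
  F5: move forward 2/5 (blocked), now at (row=11, col=8)
Final: (row=11, col=8), facing East

Answer: Final position: (row=11, col=8), facing East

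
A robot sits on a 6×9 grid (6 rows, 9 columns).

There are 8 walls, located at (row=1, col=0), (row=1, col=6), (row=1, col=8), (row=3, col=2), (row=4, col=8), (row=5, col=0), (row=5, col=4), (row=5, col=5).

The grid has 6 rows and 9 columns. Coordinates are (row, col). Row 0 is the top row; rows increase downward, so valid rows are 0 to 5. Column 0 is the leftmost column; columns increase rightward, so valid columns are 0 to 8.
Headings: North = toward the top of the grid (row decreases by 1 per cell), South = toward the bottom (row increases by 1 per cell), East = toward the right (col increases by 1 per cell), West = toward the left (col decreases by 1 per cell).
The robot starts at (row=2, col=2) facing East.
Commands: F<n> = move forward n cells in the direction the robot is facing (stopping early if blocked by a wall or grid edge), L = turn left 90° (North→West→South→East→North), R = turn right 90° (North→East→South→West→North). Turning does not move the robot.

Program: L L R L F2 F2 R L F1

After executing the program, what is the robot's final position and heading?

Start: (row=2, col=2), facing East
  L: turn left, now facing North
  L: turn left, now facing West
  R: turn right, now facing North
  L: turn left, now facing West
  F2: move forward 2, now at (row=2, col=0)
  F2: move forward 0/2 (blocked), now at (row=2, col=0)
  R: turn right, now facing North
  L: turn left, now facing West
  F1: move forward 0/1 (blocked), now at (row=2, col=0)
Final: (row=2, col=0), facing West

Answer: Final position: (row=2, col=0), facing West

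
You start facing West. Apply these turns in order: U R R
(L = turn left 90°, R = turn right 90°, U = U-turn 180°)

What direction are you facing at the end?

Answer: Final heading: West

Derivation:
Start: West
  U (U-turn (180°)) -> East
  R (right (90° clockwise)) -> South
  R (right (90° clockwise)) -> West
Final: West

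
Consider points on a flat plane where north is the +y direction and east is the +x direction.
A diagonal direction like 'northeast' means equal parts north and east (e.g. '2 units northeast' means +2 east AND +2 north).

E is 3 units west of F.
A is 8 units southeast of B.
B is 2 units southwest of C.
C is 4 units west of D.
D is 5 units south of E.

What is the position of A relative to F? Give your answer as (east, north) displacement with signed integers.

Place F at the origin (east=0, north=0).
  E is 3 units west of F: delta (east=-3, north=+0); E at (east=-3, north=0).
  D is 5 units south of E: delta (east=+0, north=-5); D at (east=-3, north=-5).
  C is 4 units west of D: delta (east=-4, north=+0); C at (east=-7, north=-5).
  B is 2 units southwest of C: delta (east=-2, north=-2); B at (east=-9, north=-7).
  A is 8 units southeast of B: delta (east=+8, north=-8); A at (east=-1, north=-15).
Therefore A relative to F: (east=-1, north=-15).

Answer: A is at (east=-1, north=-15) relative to F.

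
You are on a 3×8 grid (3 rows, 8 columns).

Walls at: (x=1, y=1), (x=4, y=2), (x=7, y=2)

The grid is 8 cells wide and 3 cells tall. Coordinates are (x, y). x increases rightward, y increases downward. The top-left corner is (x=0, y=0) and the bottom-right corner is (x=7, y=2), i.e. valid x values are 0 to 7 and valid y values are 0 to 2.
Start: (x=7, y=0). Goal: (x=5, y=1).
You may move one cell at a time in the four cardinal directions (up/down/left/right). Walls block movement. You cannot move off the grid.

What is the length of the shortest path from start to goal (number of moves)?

BFS from (x=7, y=0) until reaching (x=5, y=1):
  Distance 0: (x=7, y=0)
  Distance 1: (x=6, y=0), (x=7, y=1)
  Distance 2: (x=5, y=0), (x=6, y=1)
  Distance 3: (x=4, y=0), (x=5, y=1), (x=6, y=2)  <- goal reached here
One shortest path (3 moves): (x=7, y=0) -> (x=6, y=0) -> (x=5, y=0) -> (x=5, y=1)

Answer: Shortest path length: 3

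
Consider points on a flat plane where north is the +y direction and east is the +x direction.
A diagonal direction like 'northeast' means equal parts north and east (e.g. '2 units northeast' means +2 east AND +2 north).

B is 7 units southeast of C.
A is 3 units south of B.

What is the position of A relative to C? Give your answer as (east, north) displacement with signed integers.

Answer: A is at (east=7, north=-10) relative to C.

Derivation:
Place C at the origin (east=0, north=0).
  B is 7 units southeast of C: delta (east=+7, north=-7); B at (east=7, north=-7).
  A is 3 units south of B: delta (east=+0, north=-3); A at (east=7, north=-10).
Therefore A relative to C: (east=7, north=-10).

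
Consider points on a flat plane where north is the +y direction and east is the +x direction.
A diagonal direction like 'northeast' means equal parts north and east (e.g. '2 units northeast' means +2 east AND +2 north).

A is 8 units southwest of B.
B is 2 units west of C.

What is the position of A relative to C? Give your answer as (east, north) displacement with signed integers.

Answer: A is at (east=-10, north=-8) relative to C.

Derivation:
Place C at the origin (east=0, north=0).
  B is 2 units west of C: delta (east=-2, north=+0); B at (east=-2, north=0).
  A is 8 units southwest of B: delta (east=-8, north=-8); A at (east=-10, north=-8).
Therefore A relative to C: (east=-10, north=-8).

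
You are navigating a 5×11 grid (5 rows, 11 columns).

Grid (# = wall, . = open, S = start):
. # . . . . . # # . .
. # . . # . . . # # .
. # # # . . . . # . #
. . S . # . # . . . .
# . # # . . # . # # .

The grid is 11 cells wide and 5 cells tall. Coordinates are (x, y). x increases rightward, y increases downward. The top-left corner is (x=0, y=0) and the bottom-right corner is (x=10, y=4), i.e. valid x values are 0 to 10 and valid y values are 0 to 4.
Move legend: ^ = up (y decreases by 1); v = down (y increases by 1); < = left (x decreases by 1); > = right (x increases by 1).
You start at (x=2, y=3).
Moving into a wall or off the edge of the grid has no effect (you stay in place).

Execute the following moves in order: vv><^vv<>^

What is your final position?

Answer: Final position: (x=2, y=3)

Derivation:
Start: (x=2, y=3)
  v (down): blocked, stay at (x=2, y=3)
  v (down): blocked, stay at (x=2, y=3)
  > (right): (x=2, y=3) -> (x=3, y=3)
  < (left): (x=3, y=3) -> (x=2, y=3)
  ^ (up): blocked, stay at (x=2, y=3)
  v (down): blocked, stay at (x=2, y=3)
  v (down): blocked, stay at (x=2, y=3)
  < (left): (x=2, y=3) -> (x=1, y=3)
  > (right): (x=1, y=3) -> (x=2, y=3)
  ^ (up): blocked, stay at (x=2, y=3)
Final: (x=2, y=3)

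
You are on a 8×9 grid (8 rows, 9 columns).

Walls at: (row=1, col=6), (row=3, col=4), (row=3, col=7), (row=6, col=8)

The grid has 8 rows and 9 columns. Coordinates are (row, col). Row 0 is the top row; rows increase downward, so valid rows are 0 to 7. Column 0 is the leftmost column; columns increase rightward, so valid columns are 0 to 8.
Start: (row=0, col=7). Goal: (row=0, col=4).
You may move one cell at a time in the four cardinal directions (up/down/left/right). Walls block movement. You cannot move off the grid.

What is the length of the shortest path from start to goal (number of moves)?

BFS from (row=0, col=7) until reaching (row=0, col=4):
  Distance 0: (row=0, col=7)
  Distance 1: (row=0, col=6), (row=0, col=8), (row=1, col=7)
  Distance 2: (row=0, col=5), (row=1, col=8), (row=2, col=7)
  Distance 3: (row=0, col=4), (row=1, col=5), (row=2, col=6), (row=2, col=8)  <- goal reached here
One shortest path (3 moves): (row=0, col=7) -> (row=0, col=6) -> (row=0, col=5) -> (row=0, col=4)

Answer: Shortest path length: 3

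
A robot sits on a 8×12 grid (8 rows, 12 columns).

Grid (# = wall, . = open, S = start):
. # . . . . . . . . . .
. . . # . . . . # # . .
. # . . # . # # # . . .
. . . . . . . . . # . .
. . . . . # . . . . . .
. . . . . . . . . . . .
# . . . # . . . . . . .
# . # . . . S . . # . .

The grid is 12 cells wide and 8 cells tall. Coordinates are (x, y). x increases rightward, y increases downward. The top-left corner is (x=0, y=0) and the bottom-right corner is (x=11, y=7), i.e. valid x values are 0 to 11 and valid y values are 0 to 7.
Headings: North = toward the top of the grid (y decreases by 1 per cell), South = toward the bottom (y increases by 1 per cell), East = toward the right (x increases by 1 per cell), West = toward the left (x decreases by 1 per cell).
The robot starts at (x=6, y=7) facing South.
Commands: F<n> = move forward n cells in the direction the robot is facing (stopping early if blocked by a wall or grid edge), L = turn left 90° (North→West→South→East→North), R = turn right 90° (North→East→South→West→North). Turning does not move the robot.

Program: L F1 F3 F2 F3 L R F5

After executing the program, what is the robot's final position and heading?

Start: (x=6, y=7), facing South
  L: turn left, now facing East
  F1: move forward 1, now at (x=7, y=7)
  F3: move forward 1/3 (blocked), now at (x=8, y=7)
  F2: move forward 0/2 (blocked), now at (x=8, y=7)
  F3: move forward 0/3 (blocked), now at (x=8, y=7)
  L: turn left, now facing North
  R: turn right, now facing East
  F5: move forward 0/5 (blocked), now at (x=8, y=7)
Final: (x=8, y=7), facing East

Answer: Final position: (x=8, y=7), facing East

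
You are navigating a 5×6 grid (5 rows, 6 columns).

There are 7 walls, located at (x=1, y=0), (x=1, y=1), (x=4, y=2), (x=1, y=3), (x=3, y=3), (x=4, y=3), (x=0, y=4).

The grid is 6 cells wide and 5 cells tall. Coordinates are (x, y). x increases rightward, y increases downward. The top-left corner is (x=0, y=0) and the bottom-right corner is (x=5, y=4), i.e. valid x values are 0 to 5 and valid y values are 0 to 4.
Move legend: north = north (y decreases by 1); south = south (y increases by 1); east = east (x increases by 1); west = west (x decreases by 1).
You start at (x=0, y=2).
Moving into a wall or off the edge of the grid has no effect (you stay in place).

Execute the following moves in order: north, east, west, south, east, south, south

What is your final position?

Start: (x=0, y=2)
  north (north): (x=0, y=2) -> (x=0, y=1)
  east (east): blocked, stay at (x=0, y=1)
  west (west): blocked, stay at (x=0, y=1)
  south (south): (x=0, y=1) -> (x=0, y=2)
  east (east): (x=0, y=2) -> (x=1, y=2)
  south (south): blocked, stay at (x=1, y=2)
  south (south): blocked, stay at (x=1, y=2)
Final: (x=1, y=2)

Answer: Final position: (x=1, y=2)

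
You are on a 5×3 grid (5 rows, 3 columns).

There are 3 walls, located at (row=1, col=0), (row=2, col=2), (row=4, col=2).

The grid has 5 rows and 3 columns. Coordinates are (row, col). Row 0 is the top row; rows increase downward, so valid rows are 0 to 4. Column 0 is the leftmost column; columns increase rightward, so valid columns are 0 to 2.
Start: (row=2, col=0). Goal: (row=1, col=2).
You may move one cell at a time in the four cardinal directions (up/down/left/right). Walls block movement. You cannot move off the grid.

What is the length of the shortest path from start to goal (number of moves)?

Answer: Shortest path length: 3

Derivation:
BFS from (row=2, col=0) until reaching (row=1, col=2):
  Distance 0: (row=2, col=0)
  Distance 1: (row=2, col=1), (row=3, col=0)
  Distance 2: (row=1, col=1), (row=3, col=1), (row=4, col=0)
  Distance 3: (row=0, col=1), (row=1, col=2), (row=3, col=2), (row=4, col=1)  <- goal reached here
One shortest path (3 moves): (row=2, col=0) -> (row=2, col=1) -> (row=1, col=1) -> (row=1, col=2)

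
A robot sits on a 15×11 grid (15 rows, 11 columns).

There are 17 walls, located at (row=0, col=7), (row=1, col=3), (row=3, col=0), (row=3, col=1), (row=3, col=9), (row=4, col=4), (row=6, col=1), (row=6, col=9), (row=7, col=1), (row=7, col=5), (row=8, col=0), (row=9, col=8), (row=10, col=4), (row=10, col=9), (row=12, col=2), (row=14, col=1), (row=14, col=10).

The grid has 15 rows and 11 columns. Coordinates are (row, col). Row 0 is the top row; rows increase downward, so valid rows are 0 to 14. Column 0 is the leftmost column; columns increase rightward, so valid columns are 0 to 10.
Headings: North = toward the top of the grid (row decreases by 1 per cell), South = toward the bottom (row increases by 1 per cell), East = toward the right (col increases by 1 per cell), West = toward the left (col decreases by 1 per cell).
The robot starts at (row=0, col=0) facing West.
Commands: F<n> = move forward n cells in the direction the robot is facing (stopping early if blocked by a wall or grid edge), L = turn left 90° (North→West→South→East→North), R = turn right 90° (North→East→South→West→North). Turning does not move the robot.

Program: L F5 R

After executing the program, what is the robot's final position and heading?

Answer: Final position: (row=2, col=0), facing West

Derivation:
Start: (row=0, col=0), facing West
  L: turn left, now facing South
  F5: move forward 2/5 (blocked), now at (row=2, col=0)
  R: turn right, now facing West
Final: (row=2, col=0), facing West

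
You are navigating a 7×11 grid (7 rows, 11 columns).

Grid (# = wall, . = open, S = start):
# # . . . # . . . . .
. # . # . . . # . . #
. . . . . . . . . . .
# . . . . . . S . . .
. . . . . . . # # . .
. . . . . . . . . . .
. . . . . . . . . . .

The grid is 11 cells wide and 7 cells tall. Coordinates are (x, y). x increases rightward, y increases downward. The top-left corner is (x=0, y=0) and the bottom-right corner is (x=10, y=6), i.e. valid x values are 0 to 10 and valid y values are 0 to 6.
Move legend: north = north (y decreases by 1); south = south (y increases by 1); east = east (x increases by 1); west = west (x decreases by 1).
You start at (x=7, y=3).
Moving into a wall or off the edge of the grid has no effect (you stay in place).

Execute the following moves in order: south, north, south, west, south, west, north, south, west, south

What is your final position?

Start: (x=7, y=3)
  south (south): blocked, stay at (x=7, y=3)
  north (north): (x=7, y=3) -> (x=7, y=2)
  south (south): (x=7, y=2) -> (x=7, y=3)
  west (west): (x=7, y=3) -> (x=6, y=3)
  south (south): (x=6, y=3) -> (x=6, y=4)
  west (west): (x=6, y=4) -> (x=5, y=4)
  north (north): (x=5, y=4) -> (x=5, y=3)
  south (south): (x=5, y=3) -> (x=5, y=4)
  west (west): (x=5, y=4) -> (x=4, y=4)
  south (south): (x=4, y=4) -> (x=4, y=5)
Final: (x=4, y=5)

Answer: Final position: (x=4, y=5)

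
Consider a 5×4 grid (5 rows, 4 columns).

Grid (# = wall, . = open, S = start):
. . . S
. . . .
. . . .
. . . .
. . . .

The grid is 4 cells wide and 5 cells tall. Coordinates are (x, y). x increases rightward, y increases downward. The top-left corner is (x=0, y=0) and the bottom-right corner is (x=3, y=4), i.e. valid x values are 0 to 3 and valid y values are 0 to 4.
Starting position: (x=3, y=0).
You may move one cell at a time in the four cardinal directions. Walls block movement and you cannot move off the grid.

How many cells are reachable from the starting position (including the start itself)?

Answer: Reachable cells: 20

Derivation:
BFS flood-fill from (x=3, y=0):
  Distance 0: (x=3, y=0)
  Distance 1: (x=2, y=0), (x=3, y=1)
  Distance 2: (x=1, y=0), (x=2, y=1), (x=3, y=2)
  Distance 3: (x=0, y=0), (x=1, y=1), (x=2, y=2), (x=3, y=3)
  Distance 4: (x=0, y=1), (x=1, y=2), (x=2, y=3), (x=3, y=4)
  Distance 5: (x=0, y=2), (x=1, y=3), (x=2, y=4)
  Distance 6: (x=0, y=3), (x=1, y=4)
  Distance 7: (x=0, y=4)
Total reachable: 20 (grid has 20 open cells total)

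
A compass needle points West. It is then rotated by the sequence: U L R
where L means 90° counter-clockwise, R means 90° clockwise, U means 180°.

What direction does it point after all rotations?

Start: West
  U (U-turn (180°)) -> East
  L (left (90° counter-clockwise)) -> North
  R (right (90° clockwise)) -> East
Final: East

Answer: Final heading: East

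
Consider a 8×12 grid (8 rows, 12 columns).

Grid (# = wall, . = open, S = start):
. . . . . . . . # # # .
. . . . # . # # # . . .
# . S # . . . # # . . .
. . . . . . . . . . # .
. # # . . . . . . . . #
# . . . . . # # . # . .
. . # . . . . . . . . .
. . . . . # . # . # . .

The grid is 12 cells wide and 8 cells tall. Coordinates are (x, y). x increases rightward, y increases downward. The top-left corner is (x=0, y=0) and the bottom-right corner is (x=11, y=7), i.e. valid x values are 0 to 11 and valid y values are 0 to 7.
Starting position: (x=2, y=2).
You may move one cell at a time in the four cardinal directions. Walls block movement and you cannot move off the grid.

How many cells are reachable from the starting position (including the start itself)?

Answer: Reachable cells: 73

Derivation:
BFS flood-fill from (x=2, y=2):
  Distance 0: (x=2, y=2)
  Distance 1: (x=2, y=1), (x=1, y=2), (x=2, y=3)
  Distance 2: (x=2, y=0), (x=1, y=1), (x=3, y=1), (x=1, y=3), (x=3, y=3)
  Distance 3: (x=1, y=0), (x=3, y=0), (x=0, y=1), (x=0, y=3), (x=4, y=3), (x=3, y=4)
  Distance 4: (x=0, y=0), (x=4, y=0), (x=4, y=2), (x=5, y=3), (x=0, y=4), (x=4, y=4), (x=3, y=5)
  Distance 5: (x=5, y=0), (x=5, y=2), (x=6, y=3), (x=5, y=4), (x=2, y=5), (x=4, y=5), (x=3, y=6)
  Distance 6: (x=6, y=0), (x=5, y=1), (x=6, y=2), (x=7, y=3), (x=6, y=4), (x=1, y=5), (x=5, y=5), (x=4, y=6), (x=3, y=7)
  Distance 7: (x=7, y=0), (x=8, y=3), (x=7, y=4), (x=1, y=6), (x=5, y=6), (x=2, y=7), (x=4, y=7)
  Distance 8: (x=9, y=3), (x=8, y=4), (x=0, y=6), (x=6, y=6), (x=1, y=7)
  Distance 9: (x=9, y=2), (x=9, y=4), (x=8, y=5), (x=7, y=6), (x=0, y=7), (x=6, y=7)
  Distance 10: (x=9, y=1), (x=10, y=2), (x=10, y=4), (x=8, y=6)
  Distance 11: (x=10, y=1), (x=11, y=2), (x=10, y=5), (x=9, y=6), (x=8, y=7)
  Distance 12: (x=11, y=1), (x=11, y=3), (x=11, y=5), (x=10, y=6)
  Distance 13: (x=11, y=0), (x=11, y=6), (x=10, y=7)
  Distance 14: (x=11, y=7)
Total reachable: 73 (grid has 73 open cells total)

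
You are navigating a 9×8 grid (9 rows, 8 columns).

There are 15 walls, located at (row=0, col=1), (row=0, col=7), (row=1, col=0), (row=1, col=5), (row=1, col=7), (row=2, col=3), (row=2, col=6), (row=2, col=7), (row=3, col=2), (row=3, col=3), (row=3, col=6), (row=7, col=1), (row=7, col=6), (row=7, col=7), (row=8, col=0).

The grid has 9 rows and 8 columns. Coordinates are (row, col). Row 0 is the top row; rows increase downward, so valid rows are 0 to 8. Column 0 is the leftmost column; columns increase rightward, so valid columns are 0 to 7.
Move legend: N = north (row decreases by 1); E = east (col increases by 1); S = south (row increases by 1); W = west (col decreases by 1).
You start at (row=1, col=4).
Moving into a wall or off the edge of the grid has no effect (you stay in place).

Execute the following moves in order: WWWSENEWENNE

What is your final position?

Answer: Final position: (row=0, col=4)

Derivation:
Start: (row=1, col=4)
  W (west): (row=1, col=4) -> (row=1, col=3)
  W (west): (row=1, col=3) -> (row=1, col=2)
  W (west): (row=1, col=2) -> (row=1, col=1)
  S (south): (row=1, col=1) -> (row=2, col=1)
  E (east): (row=2, col=1) -> (row=2, col=2)
  N (north): (row=2, col=2) -> (row=1, col=2)
  E (east): (row=1, col=2) -> (row=1, col=3)
  W (west): (row=1, col=3) -> (row=1, col=2)
  E (east): (row=1, col=2) -> (row=1, col=3)
  N (north): (row=1, col=3) -> (row=0, col=3)
  N (north): blocked, stay at (row=0, col=3)
  E (east): (row=0, col=3) -> (row=0, col=4)
Final: (row=0, col=4)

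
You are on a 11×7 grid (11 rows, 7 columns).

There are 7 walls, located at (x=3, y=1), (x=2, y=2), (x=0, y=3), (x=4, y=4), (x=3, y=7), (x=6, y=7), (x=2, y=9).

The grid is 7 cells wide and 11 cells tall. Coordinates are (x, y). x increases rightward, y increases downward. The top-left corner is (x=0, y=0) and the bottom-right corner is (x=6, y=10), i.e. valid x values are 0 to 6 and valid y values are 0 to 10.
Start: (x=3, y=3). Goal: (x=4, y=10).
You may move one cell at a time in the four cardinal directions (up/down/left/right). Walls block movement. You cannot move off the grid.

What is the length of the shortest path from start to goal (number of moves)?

BFS from (x=3, y=3) until reaching (x=4, y=10):
  Distance 0: (x=3, y=3)
  Distance 1: (x=3, y=2), (x=2, y=3), (x=4, y=3), (x=3, y=4)
  Distance 2: (x=4, y=2), (x=1, y=3), (x=5, y=3), (x=2, y=4), (x=3, y=5)
  Distance 3: (x=4, y=1), (x=1, y=2), (x=5, y=2), (x=6, y=3), (x=1, y=4), (x=5, y=4), (x=2, y=5), (x=4, y=5), (x=3, y=6)
  Distance 4: (x=4, y=0), (x=1, y=1), (x=5, y=1), (x=0, y=2), (x=6, y=2), (x=0, y=4), (x=6, y=4), (x=1, y=5), (x=5, y=5), (x=2, y=6), (x=4, y=6)
  Distance 5: (x=1, y=0), (x=3, y=0), (x=5, y=0), (x=0, y=1), (x=2, y=1), (x=6, y=1), (x=0, y=5), (x=6, y=5), (x=1, y=6), (x=5, y=6), (x=2, y=7), (x=4, y=7)
  Distance 6: (x=0, y=0), (x=2, y=0), (x=6, y=0), (x=0, y=6), (x=6, y=6), (x=1, y=7), (x=5, y=7), (x=2, y=8), (x=4, y=8)
  Distance 7: (x=0, y=7), (x=1, y=8), (x=3, y=8), (x=5, y=8), (x=4, y=9)
  Distance 8: (x=0, y=8), (x=6, y=8), (x=1, y=9), (x=3, y=9), (x=5, y=9), (x=4, y=10)  <- goal reached here
One shortest path (8 moves): (x=3, y=3) -> (x=3, y=4) -> (x=3, y=5) -> (x=4, y=5) -> (x=4, y=6) -> (x=4, y=7) -> (x=4, y=8) -> (x=4, y=9) -> (x=4, y=10)

Answer: Shortest path length: 8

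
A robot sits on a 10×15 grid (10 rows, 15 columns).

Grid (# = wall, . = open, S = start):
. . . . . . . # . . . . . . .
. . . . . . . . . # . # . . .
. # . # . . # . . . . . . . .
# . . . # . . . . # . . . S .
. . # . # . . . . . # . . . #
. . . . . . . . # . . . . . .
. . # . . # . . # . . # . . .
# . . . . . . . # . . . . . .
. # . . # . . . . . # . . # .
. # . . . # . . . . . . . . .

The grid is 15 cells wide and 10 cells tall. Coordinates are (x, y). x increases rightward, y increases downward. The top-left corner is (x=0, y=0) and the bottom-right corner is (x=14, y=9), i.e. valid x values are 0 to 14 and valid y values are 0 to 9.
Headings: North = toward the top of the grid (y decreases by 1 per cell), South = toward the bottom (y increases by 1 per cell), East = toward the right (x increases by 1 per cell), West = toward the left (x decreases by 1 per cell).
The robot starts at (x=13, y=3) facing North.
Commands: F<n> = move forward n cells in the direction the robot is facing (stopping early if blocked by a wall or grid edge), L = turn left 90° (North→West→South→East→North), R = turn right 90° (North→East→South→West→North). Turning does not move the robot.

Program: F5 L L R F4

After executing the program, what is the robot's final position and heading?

Start: (x=13, y=3), facing North
  F5: move forward 3/5 (blocked), now at (x=13, y=0)
  L: turn left, now facing West
  L: turn left, now facing South
  R: turn right, now facing West
  F4: move forward 4, now at (x=9, y=0)
Final: (x=9, y=0), facing West

Answer: Final position: (x=9, y=0), facing West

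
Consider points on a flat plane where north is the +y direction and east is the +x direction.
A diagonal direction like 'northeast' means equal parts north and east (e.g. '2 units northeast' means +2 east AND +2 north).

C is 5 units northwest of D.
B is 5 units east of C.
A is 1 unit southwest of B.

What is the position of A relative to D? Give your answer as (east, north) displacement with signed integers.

Place D at the origin (east=0, north=0).
  C is 5 units northwest of D: delta (east=-5, north=+5); C at (east=-5, north=5).
  B is 5 units east of C: delta (east=+5, north=+0); B at (east=0, north=5).
  A is 1 unit southwest of B: delta (east=-1, north=-1); A at (east=-1, north=4).
Therefore A relative to D: (east=-1, north=4).

Answer: A is at (east=-1, north=4) relative to D.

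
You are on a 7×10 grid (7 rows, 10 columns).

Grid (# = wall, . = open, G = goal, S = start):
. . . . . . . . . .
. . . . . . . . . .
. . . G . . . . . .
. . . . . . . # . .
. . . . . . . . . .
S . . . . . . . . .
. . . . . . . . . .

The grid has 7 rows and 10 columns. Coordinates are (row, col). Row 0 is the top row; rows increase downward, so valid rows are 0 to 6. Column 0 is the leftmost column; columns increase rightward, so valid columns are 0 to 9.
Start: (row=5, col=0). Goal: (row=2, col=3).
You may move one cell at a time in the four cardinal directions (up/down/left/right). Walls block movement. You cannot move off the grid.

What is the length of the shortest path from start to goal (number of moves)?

Answer: Shortest path length: 6

Derivation:
BFS from (row=5, col=0) until reaching (row=2, col=3):
  Distance 0: (row=5, col=0)
  Distance 1: (row=4, col=0), (row=5, col=1), (row=6, col=0)
  Distance 2: (row=3, col=0), (row=4, col=1), (row=5, col=2), (row=6, col=1)
  Distance 3: (row=2, col=0), (row=3, col=1), (row=4, col=2), (row=5, col=3), (row=6, col=2)
  Distance 4: (row=1, col=0), (row=2, col=1), (row=3, col=2), (row=4, col=3), (row=5, col=4), (row=6, col=3)
  Distance 5: (row=0, col=0), (row=1, col=1), (row=2, col=2), (row=3, col=3), (row=4, col=4), (row=5, col=5), (row=6, col=4)
  Distance 6: (row=0, col=1), (row=1, col=2), (row=2, col=3), (row=3, col=4), (row=4, col=5), (row=5, col=6), (row=6, col=5)  <- goal reached here
One shortest path (6 moves): (row=5, col=0) -> (row=5, col=1) -> (row=5, col=2) -> (row=5, col=3) -> (row=4, col=3) -> (row=3, col=3) -> (row=2, col=3)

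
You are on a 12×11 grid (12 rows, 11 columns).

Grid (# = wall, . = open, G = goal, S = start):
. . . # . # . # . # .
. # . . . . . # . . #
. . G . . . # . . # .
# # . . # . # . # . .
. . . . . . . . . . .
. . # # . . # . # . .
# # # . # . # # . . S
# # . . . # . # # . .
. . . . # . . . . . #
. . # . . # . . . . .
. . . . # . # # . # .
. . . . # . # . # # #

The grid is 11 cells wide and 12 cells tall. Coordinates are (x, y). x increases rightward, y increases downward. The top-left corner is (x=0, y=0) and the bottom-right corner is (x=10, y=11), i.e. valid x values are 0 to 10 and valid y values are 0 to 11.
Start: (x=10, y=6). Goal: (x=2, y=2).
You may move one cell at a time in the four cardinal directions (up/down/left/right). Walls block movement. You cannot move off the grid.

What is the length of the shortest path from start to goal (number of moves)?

BFS from (x=10, y=6) until reaching (x=2, y=2):
  Distance 0: (x=10, y=6)
  Distance 1: (x=10, y=5), (x=9, y=6), (x=10, y=7)
  Distance 2: (x=10, y=4), (x=9, y=5), (x=8, y=6), (x=9, y=7)
  Distance 3: (x=10, y=3), (x=9, y=4), (x=9, y=8)
  Distance 4: (x=10, y=2), (x=9, y=3), (x=8, y=4), (x=8, y=8), (x=9, y=9)
  Distance 5: (x=7, y=4), (x=7, y=8), (x=8, y=9), (x=10, y=9)
  Distance 6: (x=7, y=3), (x=6, y=4), (x=7, y=5), (x=6, y=8), (x=7, y=9), (x=8, y=10), (x=10, y=10)
  Distance 7: (x=7, y=2), (x=5, y=4), (x=6, y=7), (x=5, y=8), (x=6, y=9)
  Distance 8: (x=8, y=2), (x=5, y=3), (x=4, y=4), (x=5, y=5)
  Distance 9: (x=8, y=1), (x=5, y=2), (x=3, y=4), (x=4, y=5), (x=5, y=6)
  Distance 10: (x=8, y=0), (x=5, y=1), (x=9, y=1), (x=4, y=2), (x=3, y=3), (x=2, y=4)
  Distance 11: (x=4, y=1), (x=6, y=1), (x=3, y=2), (x=2, y=3), (x=1, y=4)
  Distance 12: (x=4, y=0), (x=6, y=0), (x=3, y=1), (x=2, y=2), (x=0, y=4), (x=1, y=5)  <- goal reached here
One shortest path (12 moves): (x=10, y=6) -> (x=9, y=6) -> (x=9, y=5) -> (x=9, y=4) -> (x=8, y=4) -> (x=7, y=4) -> (x=6, y=4) -> (x=5, y=4) -> (x=4, y=4) -> (x=3, y=4) -> (x=2, y=4) -> (x=2, y=3) -> (x=2, y=2)

Answer: Shortest path length: 12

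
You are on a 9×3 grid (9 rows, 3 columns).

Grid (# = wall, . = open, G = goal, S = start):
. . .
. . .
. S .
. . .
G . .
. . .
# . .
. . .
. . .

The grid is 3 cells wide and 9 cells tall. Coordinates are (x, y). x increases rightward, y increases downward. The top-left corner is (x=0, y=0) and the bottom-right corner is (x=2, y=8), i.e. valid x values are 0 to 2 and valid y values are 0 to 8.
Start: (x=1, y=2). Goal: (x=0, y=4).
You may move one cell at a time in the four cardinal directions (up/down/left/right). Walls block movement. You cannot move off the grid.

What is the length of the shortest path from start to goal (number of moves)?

BFS from (x=1, y=2) until reaching (x=0, y=4):
  Distance 0: (x=1, y=2)
  Distance 1: (x=1, y=1), (x=0, y=2), (x=2, y=2), (x=1, y=3)
  Distance 2: (x=1, y=0), (x=0, y=1), (x=2, y=1), (x=0, y=3), (x=2, y=3), (x=1, y=4)
  Distance 3: (x=0, y=0), (x=2, y=0), (x=0, y=4), (x=2, y=4), (x=1, y=5)  <- goal reached here
One shortest path (3 moves): (x=1, y=2) -> (x=0, y=2) -> (x=0, y=3) -> (x=0, y=4)

Answer: Shortest path length: 3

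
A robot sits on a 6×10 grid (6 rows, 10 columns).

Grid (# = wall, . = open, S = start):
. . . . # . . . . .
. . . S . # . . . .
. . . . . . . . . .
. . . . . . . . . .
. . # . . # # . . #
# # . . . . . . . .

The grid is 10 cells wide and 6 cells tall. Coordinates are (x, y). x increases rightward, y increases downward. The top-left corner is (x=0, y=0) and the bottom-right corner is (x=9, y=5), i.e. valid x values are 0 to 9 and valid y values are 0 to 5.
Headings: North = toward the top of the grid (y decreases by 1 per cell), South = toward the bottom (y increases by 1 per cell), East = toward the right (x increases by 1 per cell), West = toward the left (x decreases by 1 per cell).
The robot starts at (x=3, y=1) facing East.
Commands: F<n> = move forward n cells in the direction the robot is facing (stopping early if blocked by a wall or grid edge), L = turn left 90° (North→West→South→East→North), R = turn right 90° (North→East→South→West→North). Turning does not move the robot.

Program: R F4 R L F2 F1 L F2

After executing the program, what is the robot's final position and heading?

Answer: Final position: (x=5, y=5), facing East

Derivation:
Start: (x=3, y=1), facing East
  R: turn right, now facing South
  F4: move forward 4, now at (x=3, y=5)
  R: turn right, now facing West
  L: turn left, now facing South
  F2: move forward 0/2 (blocked), now at (x=3, y=5)
  F1: move forward 0/1 (blocked), now at (x=3, y=5)
  L: turn left, now facing East
  F2: move forward 2, now at (x=5, y=5)
Final: (x=5, y=5), facing East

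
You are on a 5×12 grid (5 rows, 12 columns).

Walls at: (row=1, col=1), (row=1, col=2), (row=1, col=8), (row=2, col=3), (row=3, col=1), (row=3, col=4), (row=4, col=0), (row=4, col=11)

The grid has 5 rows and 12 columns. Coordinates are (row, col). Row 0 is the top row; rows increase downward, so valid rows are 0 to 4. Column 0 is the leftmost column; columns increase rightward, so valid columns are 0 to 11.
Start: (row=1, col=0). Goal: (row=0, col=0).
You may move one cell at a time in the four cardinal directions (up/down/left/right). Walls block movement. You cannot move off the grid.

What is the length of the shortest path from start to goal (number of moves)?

BFS from (row=1, col=0) until reaching (row=0, col=0):
  Distance 0: (row=1, col=0)
  Distance 1: (row=0, col=0), (row=2, col=0)  <- goal reached here
One shortest path (1 moves): (row=1, col=0) -> (row=0, col=0)

Answer: Shortest path length: 1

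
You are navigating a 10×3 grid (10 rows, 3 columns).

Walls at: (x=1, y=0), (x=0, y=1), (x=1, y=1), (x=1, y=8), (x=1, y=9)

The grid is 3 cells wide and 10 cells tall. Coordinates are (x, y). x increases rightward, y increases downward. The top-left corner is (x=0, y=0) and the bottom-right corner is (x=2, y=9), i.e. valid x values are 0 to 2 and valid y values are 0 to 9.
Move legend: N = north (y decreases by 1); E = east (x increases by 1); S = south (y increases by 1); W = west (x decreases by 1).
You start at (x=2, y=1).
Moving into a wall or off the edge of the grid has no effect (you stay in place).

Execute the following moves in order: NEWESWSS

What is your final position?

Start: (x=2, y=1)
  N (north): (x=2, y=1) -> (x=2, y=0)
  E (east): blocked, stay at (x=2, y=0)
  W (west): blocked, stay at (x=2, y=0)
  E (east): blocked, stay at (x=2, y=0)
  S (south): (x=2, y=0) -> (x=2, y=1)
  W (west): blocked, stay at (x=2, y=1)
  S (south): (x=2, y=1) -> (x=2, y=2)
  S (south): (x=2, y=2) -> (x=2, y=3)
Final: (x=2, y=3)

Answer: Final position: (x=2, y=3)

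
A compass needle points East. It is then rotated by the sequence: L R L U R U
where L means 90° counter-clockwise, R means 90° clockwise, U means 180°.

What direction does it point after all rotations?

Answer: Final heading: East

Derivation:
Start: East
  L (left (90° counter-clockwise)) -> North
  R (right (90° clockwise)) -> East
  L (left (90° counter-clockwise)) -> North
  U (U-turn (180°)) -> South
  R (right (90° clockwise)) -> West
  U (U-turn (180°)) -> East
Final: East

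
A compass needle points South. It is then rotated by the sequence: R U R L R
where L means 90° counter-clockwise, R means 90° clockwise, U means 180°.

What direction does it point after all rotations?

Answer: Final heading: South

Derivation:
Start: South
  R (right (90° clockwise)) -> West
  U (U-turn (180°)) -> East
  R (right (90° clockwise)) -> South
  L (left (90° counter-clockwise)) -> East
  R (right (90° clockwise)) -> South
Final: South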